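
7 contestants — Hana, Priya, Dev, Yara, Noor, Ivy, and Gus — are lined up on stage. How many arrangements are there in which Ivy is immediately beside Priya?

1440

Glue Ivy and Priya into one block (2 internal orders), leaving 6 units to arrange in a row.
So the count is 2·(6)! = 1440.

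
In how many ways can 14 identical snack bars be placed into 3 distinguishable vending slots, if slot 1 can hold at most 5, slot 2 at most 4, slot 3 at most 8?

10

Without the upper bounds there are C(16,2) = 120 ways to split 14 among 3 vending slots.
Subtract solutions that violate a single cap (substitute x_i' = x_i − (cap_i+1)): x_1 ≥ 6 gives C(10,2) = 45; x_2 ≥ 5 gives C(11,2) = 55; x_3 ≥ 9 gives C(7,2) = 21. Together 121.
Add back pairs where two caps are both exceeded: 10 + 0 + 1 = 11.
By inclusion–exclusion the count is 120 − 121 + 11 = 10.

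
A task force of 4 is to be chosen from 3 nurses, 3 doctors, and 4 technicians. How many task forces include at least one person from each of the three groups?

Total 4-person selections from all 10: C(10,4) = 210.
Selections missing a whole group: no nurses → C(7,4) = 35; no doctors → C(7,4) = 35; no technicians → C(6,4) = 15.
Add back selections omitting two groups (i.e. drawn from a single group): C(3,4) + C(3,4) + C(4,4) = 1.
By inclusion–exclusion: 210 − 85 + 1 = 126.

126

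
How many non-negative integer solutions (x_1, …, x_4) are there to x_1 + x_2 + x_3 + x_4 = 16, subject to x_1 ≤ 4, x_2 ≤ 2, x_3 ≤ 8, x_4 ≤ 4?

10

Ignoring the caps, the number of non-negative solutions to x_1+…+x_4 = 16 is C(19,3) = 969.
Subtract solutions that violate a single cap (substitute x_i' = x_i − (cap_i+1)): x_1 ≥ 5 gives C(14,3) = 364; x_2 ≥ 3 gives C(16,3) = 560; x_3 ≥ 9 gives C(10,3) = 120; x_4 ≥ 5 gives C(14,3) = 364. Together 1408.
Add back pairs where two caps are both exceeded: 165 + 10 + 84 + 35 + 165 + 10 = 469.
Subtract triples: 0 + 20 + 0 + 0 = 20.
By inclusion–exclusion the count is 969 − 1408 + 469 − 20 = 10.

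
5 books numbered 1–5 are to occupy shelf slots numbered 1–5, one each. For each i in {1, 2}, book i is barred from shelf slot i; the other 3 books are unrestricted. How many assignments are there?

Let Aᵢ (for i ∈ {1, 2}) be the placements that put book i in its forbidden shelf slot. Any j of these fix j positions, leaving (5−j)! ways to fill the rest, and there are C(2,j) ways to pick which j.
By inclusion–exclusion, the number of valid placements is Σ_{j=0}^{2} (−1)^j C(2,j)·(5−j)!.
Computing: 120 − 48 + 6 = 78.

78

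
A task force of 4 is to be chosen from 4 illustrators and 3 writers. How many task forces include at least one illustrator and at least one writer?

34

With no constraint there are C(7,4) = 35 possible selections.
Subtract selections that omit an entire group: no illustrators → C(3,4) = 0; no writers → C(4,4) = 1.
Both groups omitted at once is impossible, so 35 − 1 = 34.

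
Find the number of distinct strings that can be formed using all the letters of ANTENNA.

420

Letter multiplicities in ANTENNA: A×2, E×1, N×3, T×1.
So there are 7! / (3!·2!) = 420 distinguishable arrangements.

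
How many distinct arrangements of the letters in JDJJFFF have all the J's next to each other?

20

Treat the 3 copies of J as a single block. The multiset to arrange is then {JJJ, D, F, F, F}, 5 items in all.
That gives (5)!/(3!) = 20 arrangements.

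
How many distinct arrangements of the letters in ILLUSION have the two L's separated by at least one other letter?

Total arrangements of ILLUSION: 8!/(2!·2!) = 10080.
Arrangements with the L's together: treat LL as one letter, giving (7)!/(2!) = 2520.
Hence 10080 − 2520 = 7560.

7560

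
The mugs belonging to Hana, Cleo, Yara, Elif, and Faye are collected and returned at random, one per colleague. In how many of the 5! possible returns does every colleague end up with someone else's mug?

44

This is the derangement count D_5: permutations of 5 items with no fixed point.
By inclusion–exclusion this is Σ_{j=0}^{5} (−1)^j C(5,j)·(5−j)!.
Computing: 120 − 120 + 60 − 20 + 5 − 1 = 44.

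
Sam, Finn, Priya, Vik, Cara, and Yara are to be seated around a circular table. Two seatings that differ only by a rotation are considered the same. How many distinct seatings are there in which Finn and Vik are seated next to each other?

Glue Finn and Vik into a block (2 internal orders). Seating 5 units around a circle gives (4)! arrangements.
So 2 × (4)! = 2 × 24 = 48.

48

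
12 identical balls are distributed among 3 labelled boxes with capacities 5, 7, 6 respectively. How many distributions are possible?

Ignoring the caps, the number of non-negative solutions to x_1+…+x_3 = 12 is C(14,2) = 91.
Subtract solutions that violate a single cap (substitute x_i' = x_i − (cap_i+1)): x_1 ≥ 6 gives C(8,2) = 28; x_2 ≥ 8 gives C(6,2) = 15; x_3 ≥ 7 gives C(7,2) = 21. Together 64.
No two caps can be exceeded simultaneously, so the pair terms are all 0.
By inclusion–exclusion the count is 91 − 64 + 0 = 27.

27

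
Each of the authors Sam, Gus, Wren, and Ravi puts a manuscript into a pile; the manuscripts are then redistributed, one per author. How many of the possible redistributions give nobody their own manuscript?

9

Count assignments avoiding every fixed point. For any j of the 4 authors fixed to their own manuscript, the other 4−j can be arranged in (4−j)! ways.
By inclusion–exclusion this is Σ_{j=0}^{4} (−1)^j C(4,j)·(4−j)!.
Computing: 24 − 24 + 12 − 4 + 1 = 9.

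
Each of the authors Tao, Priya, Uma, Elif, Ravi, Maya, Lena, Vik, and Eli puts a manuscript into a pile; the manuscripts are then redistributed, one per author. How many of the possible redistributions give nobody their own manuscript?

133496

Let Aᵢ be the assignments in which author i gets their own manuscript. We want the size of the complement of A₁∪…∪A_9.
By inclusion–exclusion this is Σ_{j=0}^{9} (−1)^j C(9,j)·(9−j)!.
Computing: 362880 − 362880 + 181440 − 60480 + 15120 − 3024 + 504 − 72 + 9 − 1 = 133496.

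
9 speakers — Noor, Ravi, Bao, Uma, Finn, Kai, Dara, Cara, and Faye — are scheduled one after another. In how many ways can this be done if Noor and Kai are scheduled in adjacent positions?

Place the 7 others and the Noor-Kai pair as 8 objects in a line; the pair has 2 internal arrangements.
That gives 2 × 8! = 2 × 40320 = 80640.

80640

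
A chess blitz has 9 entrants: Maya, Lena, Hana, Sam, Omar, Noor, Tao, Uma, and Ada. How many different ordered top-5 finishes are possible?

15120

There are 9 choices for 1st place, 8 for 2nd, and so on down to 5 for position 5.
That gives 9 × 8 × 7 × 6 × 5 = 15120.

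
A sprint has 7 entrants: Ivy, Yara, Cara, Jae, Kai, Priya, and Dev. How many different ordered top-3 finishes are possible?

210

This is an ordered selection of 3 from 7: P(7,3).
That gives 7 × 6 × 5 = 210.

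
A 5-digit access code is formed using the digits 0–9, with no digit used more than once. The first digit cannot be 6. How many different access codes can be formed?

The first digit has 10−1 = 9 choices (anything except 6).
The remaining 4 digits are filled from the other 9 symbols without repetition: 9 × 8 × 7 × 6 = 3024.
Total: 9 × 3024 = 27216.

27216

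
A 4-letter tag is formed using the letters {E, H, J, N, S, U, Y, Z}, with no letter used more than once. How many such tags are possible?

This is a permutation of 4 out of 8: P(8,4) = 8!/4!.
8 × 7 × 6 × 5 = 1680.

1680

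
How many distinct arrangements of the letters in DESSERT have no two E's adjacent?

900

Total arrangements of DESSERT: 7!/(2!·2!) = 1260.
Arrangements with the E's together: treat EE as one letter, giving (6)!/(2!) = 360.
Hence 1260 − 360 = 900.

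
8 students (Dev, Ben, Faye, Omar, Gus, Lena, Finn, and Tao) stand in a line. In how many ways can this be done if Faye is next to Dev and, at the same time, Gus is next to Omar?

Treat {Faye,Dev} as one block (2 orders) and {Gus,Omar} as another (2 orders).
That leaves 6 units to arrange: 2 × 2 × 6! = 4 × 720 = 2880.

2880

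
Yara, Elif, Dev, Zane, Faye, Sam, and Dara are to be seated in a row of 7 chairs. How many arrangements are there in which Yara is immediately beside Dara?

1440

Treat {Yara, Dara} as a single unit. There are 6 units to order, and the pair itself can be ordered 2 ways.
So the count is 2·(6)! = 1440.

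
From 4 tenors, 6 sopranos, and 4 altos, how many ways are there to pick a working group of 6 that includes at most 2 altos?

Split by how many altos are chosen (0 through 2).
Sum: C(4,0)·C(10,6) + C(4,1)·C(10,5) + C(4,2)·C(10,4) = 210 + 1008 + 1260 = 2478.

2478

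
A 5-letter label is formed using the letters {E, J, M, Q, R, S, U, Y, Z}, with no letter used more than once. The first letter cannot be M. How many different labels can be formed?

The first letter has 9−1 = 8 choices (anything except M).
The remaining 4 letters are filled from the other 8 symbols without repetition: 8 × 7 × 6 × 5 = 1680.
Total: 8 × 1680 = 13440.

13440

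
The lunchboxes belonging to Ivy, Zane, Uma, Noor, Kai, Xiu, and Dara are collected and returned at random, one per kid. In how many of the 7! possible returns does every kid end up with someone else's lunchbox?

Let Aᵢ be the assignments in which kid i gets their own lunchbox. We want the size of the complement of A₁∪…∪A_7.
By inclusion–exclusion this is Σ_{j=0}^{7} (−1)^j C(7,j)·(7−j)!.
Computing: 5040 − 5040 + 2520 − 840 + 210 − 42 + 7 − 1 = 1854.

1854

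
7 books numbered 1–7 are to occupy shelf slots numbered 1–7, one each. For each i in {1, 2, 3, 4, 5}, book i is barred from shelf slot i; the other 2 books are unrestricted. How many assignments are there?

2428

Let Aᵢ (for 1 ≤ i ≤ 5) be the placements that put book i in its forbidden shelf slot. Any j of these fix j positions, leaving (7−j)! ways to fill the rest, and there are C(5,j) ways to pick which j.
By inclusion–exclusion, the number of valid placements is Σ_{j=0}^{5} (−1)^j C(5,j)·(7−j)!.
Computing: 5040 − 3600 + 1200 − 240 + 30 − 2 = 2428.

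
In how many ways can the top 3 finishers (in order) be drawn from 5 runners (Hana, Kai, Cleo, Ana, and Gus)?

60

There are 5 choices for 1st place, 4 for 2nd, and 3 for 3rd.
That gives 5 × 4 × 3 = 60.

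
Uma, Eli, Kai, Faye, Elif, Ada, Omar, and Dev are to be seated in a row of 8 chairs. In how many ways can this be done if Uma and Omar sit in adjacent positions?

10080

Treat {Uma, Omar} as a single unit. There are 7 units to order, and the pair itself can be ordered 2 ways.
So the count is 2·(7)! = 10080.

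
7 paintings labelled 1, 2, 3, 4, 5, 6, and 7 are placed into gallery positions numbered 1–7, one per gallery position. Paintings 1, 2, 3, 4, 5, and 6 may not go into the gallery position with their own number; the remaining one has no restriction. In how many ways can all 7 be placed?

Let Aᵢ (for 1 ≤ i ≤ 6) be the placements that put painting i in its forbidden gallery position. Any j of these fix j positions, leaving (7−j)! ways to fill the rest, and there are C(6,j) ways to pick which j.
By inclusion–exclusion, the number of valid placements is Σ_{j=0}^{6} (−1)^j C(6,j)·(7−j)!.
Computing: 5040 − 4320 + 1800 − 480 + 90 − 12 + 1 = 2119.

2119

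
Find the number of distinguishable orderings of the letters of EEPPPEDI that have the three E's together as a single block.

120

Treat the 3 copies of E as a single block. The multiset to arrange is then {EEE, D, I, P, P, P}, 6 items in all.
That gives (6)!/(3!) = 120 arrangements.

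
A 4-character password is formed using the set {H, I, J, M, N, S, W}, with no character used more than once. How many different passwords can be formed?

Choose and order 4 of the 7 symbols: the first character has 7 options, the next 6, then 5, 4.
That product is 7 × 6 × 5 × 4 = 840.

840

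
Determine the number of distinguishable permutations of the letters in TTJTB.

Letter multiplicities in TTJTB: B×1, J×1, T×3.
So there are 5! / (3!) = 20 distinguishable arrangements.

20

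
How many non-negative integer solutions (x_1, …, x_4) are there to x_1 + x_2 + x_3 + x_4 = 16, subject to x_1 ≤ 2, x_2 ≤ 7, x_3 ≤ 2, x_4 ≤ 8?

Without the upper bounds there are C(19,3) = 969 ways to split 16 among 4 variables.
Subtract solutions that violate a single cap (substitute x_i' = x_i − (cap_i+1)): x_1 ≥ 3 gives C(16,3) = 560; x_2 ≥ 8 gives C(11,3) = 165; x_3 ≥ 3 gives C(16,3) = 560; x_4 ≥ 9 gives C(10,3) = 120. Together 1405.
Add back pairs where two caps are both exceeded: 56 + 286 + 35 + 56 + 0 + 35 = 468.
Subtract triples: 10 + 0 + 4 + 0 = 14.
By inclusion–exclusion the count is 969 − 1405 + 468 − 14 = 18.

18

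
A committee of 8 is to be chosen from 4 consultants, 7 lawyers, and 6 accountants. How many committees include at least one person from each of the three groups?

22813

Total 8-person selections from all 17: C(17,8) = 24310.
Selections missing a whole group: no consultants → C(13,8) = 1287; no lawyers → C(10,8) = 45; no accountants → C(11,8) = 165.
Add back selections omitting two groups (i.e. drawn from a single group): C(4,8) + C(7,8) + C(6,8) = 0.
By inclusion–exclusion: 24310 − 1497 + 0 = 22813.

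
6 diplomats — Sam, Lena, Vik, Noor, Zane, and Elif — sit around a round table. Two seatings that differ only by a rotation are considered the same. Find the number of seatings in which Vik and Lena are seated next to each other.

48

Glue Vik and Lena into a block (2 internal orders). Seating 5 units around a circle gives (4)! arrangements.
So 2 × (4)! = 2 × 24 = 48.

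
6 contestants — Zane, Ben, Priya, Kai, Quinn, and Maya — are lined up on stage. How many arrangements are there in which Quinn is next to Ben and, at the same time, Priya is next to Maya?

96

Treat {Quinn,Ben} as one block (2 orders) and {Priya,Maya} as another (2 orders).
That leaves 4 units to arrange: 2 × 2 × 4! = 4 × 24 = 96.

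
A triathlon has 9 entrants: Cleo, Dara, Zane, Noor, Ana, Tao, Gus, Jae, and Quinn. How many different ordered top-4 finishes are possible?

3024

There are 9 choices for 1st place, 8 for 2nd, and so on down to 6 for position 4.
That gives 9 × 8 × 7 × 6 = 3024.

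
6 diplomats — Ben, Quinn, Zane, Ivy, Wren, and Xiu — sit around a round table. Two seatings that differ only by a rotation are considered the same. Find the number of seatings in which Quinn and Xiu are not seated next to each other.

72

All circular seatings of 6 people number (5)! = 120.
Seatings with Quinn beside Xiu: treat them as a block with 2 internal orders, giving 2 × (4)! = 48.
Subtracting, 120 − 48 = 72.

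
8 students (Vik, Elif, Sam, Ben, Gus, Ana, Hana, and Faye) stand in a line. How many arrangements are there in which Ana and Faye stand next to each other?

10080

Place the 6 others and the Ana-Faye pair as 7 objects in a line; the pair has 2 internal arrangements.
So the count is 2·(7)! = 10080.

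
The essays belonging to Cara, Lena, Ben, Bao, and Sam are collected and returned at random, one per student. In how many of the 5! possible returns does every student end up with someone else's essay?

44

This is the derangement count D_5: permutations of 5 items with no fixed point.
By inclusion–exclusion this is Σ_{j=0}^{5} (−1)^j C(5,j)·(5−j)!.
Computing: 120 − 120 + 60 − 20 + 5 − 1 = 44.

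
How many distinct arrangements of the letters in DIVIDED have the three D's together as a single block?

60

Treat the 3 copies of D as a single block. The multiset to arrange is then {DDD, E, I, I, V}, 5 items in all.
That gives (5)!/(2!) = 60 arrangements.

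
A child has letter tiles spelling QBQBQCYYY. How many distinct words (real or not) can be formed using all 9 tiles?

5040

Letter multiplicities in QBQBQCYYY: B×2, C×1, Q×3, Y×3.
Dividing 9! = 362880 by 3!·3!·2! = 72 for the repeated letters gives 5040.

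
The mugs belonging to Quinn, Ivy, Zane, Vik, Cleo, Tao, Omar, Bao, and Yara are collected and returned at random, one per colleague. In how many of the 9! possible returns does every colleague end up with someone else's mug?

Count assignments avoiding every fixed point. For any j of the 9 colleagues fixed to their own mug, the other 9−j can be arranged in (9−j)! ways.
By inclusion–exclusion this is Σ_{j=0}^{9} (−1)^j C(9,j)·(9−j)!.
Computing: 362880 − 362880 + 181440 − 60480 + 15120 − 3024 + 504 − 72 + 9 − 1 = 133496.

133496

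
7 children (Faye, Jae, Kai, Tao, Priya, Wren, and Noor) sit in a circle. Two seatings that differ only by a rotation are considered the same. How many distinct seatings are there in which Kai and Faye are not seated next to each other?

480

All circular seatings of 7 people number (6)! = 720.
Seatings with Kai beside Faye: treat them as a block with 2 internal orders, giving 2 × (5)! = 240.
Subtracting, 720 − 240 = 480.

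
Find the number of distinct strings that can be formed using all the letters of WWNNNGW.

Letter multiplicities in WWNNNGW: G×1, N×3, W×3.
So there are 7! / (3!·3!) = 140 distinguishable arrangements.

140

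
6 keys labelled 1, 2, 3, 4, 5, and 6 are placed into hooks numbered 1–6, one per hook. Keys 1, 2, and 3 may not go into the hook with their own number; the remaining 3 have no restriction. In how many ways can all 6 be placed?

426

Let Aᵢ (for i ∈ {1, 2, 3}) be the placements that put key i in its forbidden hook. Any j of these fix j positions, leaving (6−j)! ways to fill the rest, and there are C(3,j) ways to pick which j.
By inclusion–exclusion, the number of valid placements is Σ_{j=0}^{3} (−1)^j C(3,j)·(6−j)!.
Computing: 720 − 360 + 72 − 6 = 426.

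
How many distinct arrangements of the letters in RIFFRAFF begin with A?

105

Fix A in the first position and arrange the remaining 7 letters.
Those 7 letters have F appearing 4 times and R appearing twice, giving (7)!/(4!·2!) = 105.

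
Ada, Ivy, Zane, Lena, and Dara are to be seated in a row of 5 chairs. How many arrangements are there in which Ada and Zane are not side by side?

72

There are 5! = 120 arrangements in all. If Ada and Zane are adjacent, merging them into one block gives 2·(4)! = 48 arrangements.
Complementary counting: 120 − 48 = 72.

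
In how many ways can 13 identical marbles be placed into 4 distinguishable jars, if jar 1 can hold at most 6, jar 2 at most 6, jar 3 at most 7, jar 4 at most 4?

180

By stars and bars, unrestricted non-negative solutions to x_1+…+x_4 = 13 number C(13+3,3) = 560.
Subtract solutions that violate a single cap (substitute x_i' = x_i − (cap_i+1)): x_1 ≥ 7 gives C(9,3) = 84; x_2 ≥ 7 gives C(9,3) = 84; x_3 ≥ 8 gives C(8,3) = 56; x_4 ≥ 5 gives C(11,3) = 165. Together 389.
Add back pairs where two caps are both exceeded: 0 + 0 + 4 + 0 + 4 + 1 = 9.
By inclusion–exclusion the count is 560 − 389 + 9 = 180.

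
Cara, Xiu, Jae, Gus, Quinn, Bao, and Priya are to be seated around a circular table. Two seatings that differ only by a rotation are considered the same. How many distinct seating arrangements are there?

720

Fix one person's seat to break rotational symmetry; the remaining 6 people can be arranged in (6)! = 720 ways.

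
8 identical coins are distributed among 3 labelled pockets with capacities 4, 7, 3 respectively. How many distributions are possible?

By stars and bars, unrestricted non-negative solutions to x_1+…+x_3 = 8 number C(8+2,2) = 45.
Subtract solutions that violate a single cap (substitute x_i' = x_i − (cap_i+1)): x_1 ≥ 5 gives C(5,2) = 10; x_2 ≥ 8 gives C(2,2) = 1; x_3 ≥ 4 gives C(6,2) = 15. Together 26.
No two caps can be exceeded simultaneously, so the pair terms are all 0.
By inclusion–exclusion the count is 45 − 26 + 0 = 19.

19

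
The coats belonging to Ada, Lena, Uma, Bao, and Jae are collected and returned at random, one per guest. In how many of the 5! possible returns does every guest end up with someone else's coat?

This is the derangement count D_5: permutations of 5 items with no fixed point.
By inclusion–exclusion this is Σ_{j=0}^{5} (−1)^j C(5,j)·(5−j)!.
Computing: 120 − 120 + 60 − 20 + 5 − 1 = 44.

44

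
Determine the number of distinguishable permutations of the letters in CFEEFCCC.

The 8 letters of CFEEFCCC have repeats: C appearing 4 times, E appearing twice, and F appearing twice.
The number of distinct arrangements is 8!/(4!·2!·2!) = 40320/96 = 420.

420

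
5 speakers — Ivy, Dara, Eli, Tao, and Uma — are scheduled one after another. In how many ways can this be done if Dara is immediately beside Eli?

48

Glue Dara and Eli into one block (2 internal orders), leaving 4 units to arrange in a row.
So the count is 2·(4)! = 48.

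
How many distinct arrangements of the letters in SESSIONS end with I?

210

Fix I in the last position and arrange the remaining 7 letters.
Those 7 letters have S appearing 4 times, giving (7)!/(4!) = 210.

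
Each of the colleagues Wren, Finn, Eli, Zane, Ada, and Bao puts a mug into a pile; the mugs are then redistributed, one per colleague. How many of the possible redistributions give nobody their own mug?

Let Aᵢ be the assignments in which colleague i gets their own mug. We want the size of the complement of A₁∪…∪A_6.
By inclusion–exclusion this is Σ_{j=0}^{6} (−1)^j C(6,j)·(6−j)!.
Computing: 720 − 720 + 360 − 120 + 30 − 6 + 1 = 265.

265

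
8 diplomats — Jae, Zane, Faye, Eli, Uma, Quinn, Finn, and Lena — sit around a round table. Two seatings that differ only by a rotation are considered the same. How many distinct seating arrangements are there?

Seat Jae anywhere (absorbing the rotational symmetry), then permute the other 7: (7)! = 5040.

5040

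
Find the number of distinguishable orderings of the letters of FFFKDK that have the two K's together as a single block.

20

Treat the 2 copies of K as a single block. The multiset to arrange is then {KK, D, F, F, F}, 5 items in all.
That gives (5)!/(3!) = 20 arrangements.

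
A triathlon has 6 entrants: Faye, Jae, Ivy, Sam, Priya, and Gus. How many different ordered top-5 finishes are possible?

720

There are 6 choices for 1st place, 5 for 2nd, and so on down to 2 for position 5.
That gives 6 × 5 × 4 × 3 × 2 = 720.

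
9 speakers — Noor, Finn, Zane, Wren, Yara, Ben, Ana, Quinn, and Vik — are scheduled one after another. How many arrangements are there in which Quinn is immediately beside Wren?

80640

Place the 7 others and the Quinn-Wren pair as 8 objects in a line; the pair has 2 internal arrangements.
That gives 2 × 8! = 2 × 40320 = 80640.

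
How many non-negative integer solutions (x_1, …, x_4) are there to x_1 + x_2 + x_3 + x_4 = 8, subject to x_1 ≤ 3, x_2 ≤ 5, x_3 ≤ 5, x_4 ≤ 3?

By stars and bars, unrestricted non-negative solutions to x_1+…+x_4 = 8 number C(8+3,3) = 165.
Subtract solutions that violate a single cap (substitute x_i' = x_i − (cap_i+1)): x_1 ≥ 4 gives C(7,3) = 35; x_2 ≥ 6 gives C(5,3) = 10; x_3 ≥ 6 gives C(5,3) = 10; x_4 ≥ 4 gives C(7,3) = 35. Together 90.
Add back pairs where two caps are both exceeded: 0 + 0 + 1 + 0 + 0 + 0 = 1.
By inclusion–exclusion the count is 165 − 90 + 1 = 76.

76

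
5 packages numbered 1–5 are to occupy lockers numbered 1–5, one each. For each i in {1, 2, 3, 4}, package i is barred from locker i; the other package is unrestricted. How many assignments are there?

Let Aᵢ (for 1 ≤ i ≤ 4) be the placements that put package i in its forbidden locker. Any j of these fix j positions, leaving (5−j)! ways to fill the rest, and there are C(4,j) ways to pick which j.
By inclusion–exclusion, the number of valid placements is Σ_{j=0}^{4} (−1)^j C(4,j)·(5−j)!.
Computing: 120 − 96 + 36 − 8 + 1 = 53.

53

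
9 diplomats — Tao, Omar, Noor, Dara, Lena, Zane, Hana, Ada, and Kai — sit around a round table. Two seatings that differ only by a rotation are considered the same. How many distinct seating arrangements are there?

Fix one person's seat to break rotational symmetry; the remaining 8 people can be arranged in (8)! = 40320 ways.

40320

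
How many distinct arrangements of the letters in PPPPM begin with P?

Fix P in the first position and arrange the remaining 4 letters.
Those 4 letters have P appearing 3 times, giving (4)!/(3!) = 4.

4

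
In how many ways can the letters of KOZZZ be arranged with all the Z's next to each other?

Treat the 3 copies of Z as a single block. The multiset to arrange is then {ZZZ, K, O}, 3 items in all.
All 3 items are distinct, so there are (3)! = 6 arrangements.

6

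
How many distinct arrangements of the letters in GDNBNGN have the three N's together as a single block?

Treat the 3 copies of N as a single block. The multiset to arrange is then {NNN, B, D, G, G}, 5 items in all.
That gives (5)!/(2!) = 60 arrangements.

60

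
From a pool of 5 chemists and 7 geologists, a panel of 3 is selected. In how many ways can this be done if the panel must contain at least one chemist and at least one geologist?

Unrestricted: C(12,3) = 220 ways to pick any 3 of the 12.
Subtract selections that omit an entire group: no chemists → C(7,3) = 35; no geologists → C(5,3) = 10.
Both groups omitted at once is impossible, so 220 − 45 = 175.

175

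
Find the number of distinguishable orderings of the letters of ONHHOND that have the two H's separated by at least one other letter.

450

Total arrangements of ONHHOND: 7!/(2!·2!·2!) = 630.
If the two H's are adjacent, glue them into one block, leaving 6 items to arrange: (6)!/(2!·2!) = 180 ways.
Hence 630 − 180 = 450.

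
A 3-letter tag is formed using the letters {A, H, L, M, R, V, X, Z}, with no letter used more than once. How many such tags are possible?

With no repetition, fill the 3 letters in order: 8 choices, then 7, down to 6.
That product is 8 × 7 × 6 = 336.

336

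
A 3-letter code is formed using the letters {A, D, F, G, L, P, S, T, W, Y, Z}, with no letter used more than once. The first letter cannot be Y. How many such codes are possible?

The first letter has 11−1 = 10 choices (anything except Y).
The remaining 2 letters are filled from the other 10 symbols without repetition: 10 × 9 = 90.
Total: 10 × 90 = 900.

900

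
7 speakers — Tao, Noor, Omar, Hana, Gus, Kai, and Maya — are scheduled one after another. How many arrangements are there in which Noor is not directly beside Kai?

There are 7! = 5040 arrangements in all. If Noor and Kai are adjacent, merging them into one block gives 2·(6)! = 1440 arrangements.
So 5040 − 1440 = 3600 arrangements keep them apart.

3600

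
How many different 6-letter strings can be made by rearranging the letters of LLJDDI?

180

Letter multiplicities in LLJDDI: D×2, I×1, J×1, L×2.
The number of distinct arrangements is 6!/(2!·2!) = 720/4 = 180.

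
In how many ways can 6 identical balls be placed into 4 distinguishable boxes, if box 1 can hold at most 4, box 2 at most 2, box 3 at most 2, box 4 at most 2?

By stars and bars, unrestricted non-negative solutions to x_1+…+x_4 = 6 number C(6+3,3) = 84.
Subtract solutions that violate a single cap (substitute x_i' = x_i − (cap_i+1)): x_1 ≥ 5 gives C(4,3) = 4; x_2 ≥ 3 gives C(6,3) = 20; x_3 ≥ 3 gives C(6,3) = 20; x_4 ≥ 3 gives C(6,3) = 20. Together 64.
Add back pairs where two caps are both exceeded: 0 + 0 + 0 + 1 + 1 + 1 = 3.
By inclusion–exclusion the count is 84 − 64 + 3 = 23.

23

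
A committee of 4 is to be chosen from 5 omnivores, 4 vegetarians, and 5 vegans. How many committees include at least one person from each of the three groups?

Unrestricted: C(14,4) = 1001 ways to pick any 4 of the 14.
Subtract selections that omit an entire group: no omnivores → C(9,4) = 126; no vegetarians → C(10,4) = 210; no vegans → C(9,4) = 126.
Add back selections omitting two groups (i.e. drawn from a single group): C(5,4) + C(4,4) + C(5,4) = 11.
By inclusion–exclusion: 1001 − 462 + 11 = 550.

550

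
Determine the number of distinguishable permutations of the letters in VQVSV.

20

VQVSV has 5 letters with V appearing 3 times.
So there are 5! / (3!) = 20 distinguishable arrangements.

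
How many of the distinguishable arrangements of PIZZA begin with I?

With the first slot taken by I, it remains to arrange the other 4 letters (PZZA).
Those 4 letters have Z appearing twice, giving (4)!/(2!) = 12.

12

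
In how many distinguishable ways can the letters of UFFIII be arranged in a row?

Letter multiplicities in UFFIII: F×2, I×3, U×1.
Dividing 6! = 720 by 3!·2! = 12 for the repeated letters gives 60.

60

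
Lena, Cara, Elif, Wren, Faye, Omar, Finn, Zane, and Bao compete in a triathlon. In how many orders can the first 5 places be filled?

15120

This is an ordered selection of 5 from 9: P(9,5).
That gives 9 × 8 × 7 × 6 × 5 = 15120.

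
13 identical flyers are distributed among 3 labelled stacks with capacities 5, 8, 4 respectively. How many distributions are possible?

15

Ignoring the caps, the number of non-negative solutions to x_1+…+x_3 = 13 is C(15,2) = 105.
Subtract solutions that violate a single cap (substitute x_i' = x_i − (cap_i+1)): x_1 ≥ 6 gives C(9,2) = 36; x_2 ≥ 9 gives C(6,2) = 15; x_3 ≥ 5 gives C(10,2) = 45. Together 96.
Add back pairs where two caps are both exceeded: 0 + 6 + 0 = 6.
By inclusion–exclusion the count is 105 − 96 + 6 = 15.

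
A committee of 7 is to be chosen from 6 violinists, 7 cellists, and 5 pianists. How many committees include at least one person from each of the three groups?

28987

Unrestricted: C(18,7) = 31824 ways to pick any 7 of the 18.
Selections missing a whole group: no violinists → C(12,7) = 792; no cellists → C(11,7) = 330; no pianists → C(13,7) = 1716.
Add back selections omitting two groups (i.e. drawn from a single group): C(6,7) + C(7,7) + C(5,7) = 1.
By inclusion–exclusion: 31824 − 2838 + 1 = 28987.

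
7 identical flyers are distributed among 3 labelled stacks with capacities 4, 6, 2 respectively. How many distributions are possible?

14

Ignoring the caps, the number of non-negative solutions to x_1+…+x_3 = 7 is C(9,2) = 36.
Subtract solutions that violate a single cap (substitute x_i' = x_i − (cap_i+1)): x_1 ≥ 5 gives C(4,2) = 6; x_2 ≥ 7 gives C(2,2) = 1; x_3 ≥ 3 gives C(6,2) = 15. Together 22.
No two caps can be exceeded simultaneously, so the pair terms are all 0.
By inclusion–exclusion the count is 36 − 22 + 0 = 14.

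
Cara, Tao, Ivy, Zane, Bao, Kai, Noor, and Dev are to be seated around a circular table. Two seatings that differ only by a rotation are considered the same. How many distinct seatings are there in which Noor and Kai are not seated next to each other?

3600

Without the restriction there are (7)! = 5040 seatings.
Those with Noor next to Kai: fuse the pair into one unit and seat 7 units around a circle — 2·(6)! = 1440.
Subtracting, 5040 − 1440 = 3600.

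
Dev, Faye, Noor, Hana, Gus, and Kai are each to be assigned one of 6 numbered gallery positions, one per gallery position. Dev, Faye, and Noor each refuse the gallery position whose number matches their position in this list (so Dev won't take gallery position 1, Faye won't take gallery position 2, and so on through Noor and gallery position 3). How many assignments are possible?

426

Let Aᵢ (for i ∈ {1, 2, 3}) be the placements that put person i in their forbidden gallery position. Any j of these fix j positions, leaving (6−j)! ways to fill the rest, and there are C(3,j) ways to pick which j.
By inclusion–exclusion, the number of valid placements is Σ_{j=0}^{3} (−1)^j C(3,j)·(6−j)!.
Computing: 720 − 360 + 72 − 6 = 426.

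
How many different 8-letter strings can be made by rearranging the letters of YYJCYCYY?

YYJCYCYY has 8 letters with C appearing twice and Y appearing 5 times.
Dividing 8! = 40320 by 5!·2! = 240 for the repeated letters gives 168.

168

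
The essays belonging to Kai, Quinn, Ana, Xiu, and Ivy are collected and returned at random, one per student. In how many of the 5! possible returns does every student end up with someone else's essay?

44

This is the derangement count D_5: permutations of 5 items with no fixed point.
By inclusion–exclusion this is Σ_{j=0}^{5} (−1)^j C(5,j)·(5−j)!.
Computing: 120 − 120 + 60 − 20 + 5 − 1 = 44.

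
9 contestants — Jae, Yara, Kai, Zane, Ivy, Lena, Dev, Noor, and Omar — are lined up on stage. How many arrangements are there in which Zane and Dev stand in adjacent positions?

Glue Zane and Dev into one block (2 internal orders), leaving 8 units to arrange in a row.
That gives 2 × 8! = 2 × 40320 = 80640.

80640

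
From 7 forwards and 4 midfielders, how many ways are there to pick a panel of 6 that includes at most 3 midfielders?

Split by how many midfielders are chosen (0 through 3).
Sum: C(4,0)·C(7,6) + C(4,1)·C(7,5) + C(4,2)·C(7,4) + C(4,3)·C(7,3) = 7 + 84 + 210 + 140 = 441.

441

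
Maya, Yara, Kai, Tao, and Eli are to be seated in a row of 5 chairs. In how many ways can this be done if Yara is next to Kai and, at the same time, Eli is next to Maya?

Treat {Yara,Kai} as one block (2 orders) and {Eli,Maya} as another (2 orders).
That leaves 3 units to arrange: 2 × 2 × 3! = 4 × 6 = 24.

24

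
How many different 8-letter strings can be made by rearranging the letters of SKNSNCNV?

3360

The 8 letters of SKNSNCNV have repeats: N appearing 3 times and S appearing twice.
The number of distinct arrangements is 8!/(3!·2!) = 40320/12 = 3360.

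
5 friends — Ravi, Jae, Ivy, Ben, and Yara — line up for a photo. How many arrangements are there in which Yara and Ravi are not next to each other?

72

There are 5! = 120 arrangements in all. If Yara and Ravi are adjacent, merging them into one block gives 2·(4)! = 48 arrangements.
So 120 − 48 = 72 arrangements keep them apart.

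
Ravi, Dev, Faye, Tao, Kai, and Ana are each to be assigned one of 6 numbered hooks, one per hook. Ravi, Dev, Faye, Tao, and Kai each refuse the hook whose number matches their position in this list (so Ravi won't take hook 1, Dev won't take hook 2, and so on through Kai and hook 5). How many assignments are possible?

309

Let Aᵢ (for 1 ≤ i ≤ 5) be the placements that put person i in their forbidden hook. Any j of these fix j positions, leaving (6−j)! ways to fill the rest, and there are C(5,j) ways to pick which j.
By inclusion–exclusion, the number of valid placements is Σ_{j=0}^{5} (−1)^j C(5,j)·(6−j)!.
Computing: 720 − 600 + 240 − 60 + 10 − 1 = 309.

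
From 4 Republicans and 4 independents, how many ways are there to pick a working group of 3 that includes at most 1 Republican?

28

Split by how many Republicans are chosen (0 through 1).
Sum: C(4,0)·C(4,3) + C(4,1)·C(4,2) = 4 + 24 = 28.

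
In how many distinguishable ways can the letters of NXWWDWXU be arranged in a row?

3360

Letter multiplicities in NXWWDWXU: D×1, N×1, U×1, W×3, X×2.
So there are 8! / (3!·2!) = 3360 distinguishable arrangements.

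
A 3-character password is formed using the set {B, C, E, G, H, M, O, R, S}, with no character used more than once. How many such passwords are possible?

Choose and order 3 of the 9 symbols: the first character has 9 options, the next 8, then 7.
9 × 8 × 7 = 504.

504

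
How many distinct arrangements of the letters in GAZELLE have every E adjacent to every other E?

360

Treat the 2 copies of E as a single block. The multiset to arrange is then {EE, A, G, L, L, Z}, 6 items in all.
That gives (6)!/(2!) = 360 arrangements.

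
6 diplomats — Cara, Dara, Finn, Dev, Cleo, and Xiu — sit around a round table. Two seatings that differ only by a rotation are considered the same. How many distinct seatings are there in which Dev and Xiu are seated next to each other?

48

Treat {Dev, Xiu} as one unit (2 internal orders) and seat the resulting 5 units around the table: (4)! circular arrangements.
So 2 × (4)! = 2 × 24 = 48.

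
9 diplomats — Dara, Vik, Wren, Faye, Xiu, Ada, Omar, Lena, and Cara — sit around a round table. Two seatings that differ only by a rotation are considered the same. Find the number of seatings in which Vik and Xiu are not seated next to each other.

All circular seatings of 9 people number (8)! = 40320.
Seatings with Vik beside Xiu: treat them as a block with 2 internal orders, giving 2 × (7)! = 10080.
Subtracting, 40320 − 10080 = 30240.

30240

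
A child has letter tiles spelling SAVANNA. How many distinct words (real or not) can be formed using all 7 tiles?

The 7 letters of SAVANNA have repeats: A appearing 3 times and N appearing twice.
Dividing 7! = 5040 by 3!·2! = 12 for the repeated letters gives 420.

420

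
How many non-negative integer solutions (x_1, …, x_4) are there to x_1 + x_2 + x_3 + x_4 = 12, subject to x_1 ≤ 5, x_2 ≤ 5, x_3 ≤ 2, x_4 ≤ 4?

By stars and bars, unrestricted non-negative solutions to x_1+…+x_4 = 12 number C(12+3,3) = 455.
Subtract solutions that violate a single cap (substitute x_i' = x_i − (cap_i+1)): x_1 ≥ 6 gives C(9,3) = 84; x_2 ≥ 6 gives C(9,3) = 84; x_3 ≥ 3 gives C(12,3) = 220; x_4 ≥ 5 gives C(10,3) = 120. Together 508.
Add back pairs where two caps are both exceeded: 1 + 20 + 4 + 20 + 4 + 35 = 84.
By inclusion–exclusion the count is 455 − 508 + 84 = 31.

31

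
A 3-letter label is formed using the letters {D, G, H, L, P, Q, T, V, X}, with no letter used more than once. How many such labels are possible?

This is a permutation of 3 out of 9: P(9,3) = 9!/6!.
9 × 8 × 7 = 504.

504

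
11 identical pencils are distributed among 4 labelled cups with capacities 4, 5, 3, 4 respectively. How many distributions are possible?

Ignoring the caps, the number of non-negative solutions to x_1+…+x_4 = 11 is C(14,3) = 364.
Subtract solutions that violate a single cap (substitute x_i' = x_i − (cap_i+1)): x_1 ≥ 5 gives C(9,3) = 84; x_2 ≥ 6 gives C(8,3) = 56; x_3 ≥ 4 gives C(10,3) = 120; x_4 ≥ 5 gives C(9,3) = 84. Together 344.
Add back pairs where two caps are both exceeded: 1 + 10 + 4 + 4 + 1 + 10 = 30.
By inclusion–exclusion the count is 364 − 344 + 30 = 50.

50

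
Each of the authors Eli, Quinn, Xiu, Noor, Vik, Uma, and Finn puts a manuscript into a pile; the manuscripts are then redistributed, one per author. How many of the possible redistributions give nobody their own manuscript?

1854

Count assignments avoiding every fixed point. For any j of the 7 authors fixed to their own manuscript, the other 7−j can be arranged in (7−j)! ways.
By inclusion–exclusion this is Σ_{j=0}^{7} (−1)^j C(7,j)·(7−j)!.
Computing: 5040 − 5040 + 2520 − 840 + 210 − 42 + 7 − 1 = 1854.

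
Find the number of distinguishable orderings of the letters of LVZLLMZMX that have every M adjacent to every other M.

Treat the 2 copies of M as a single block. The multiset to arrange is then {MM, L, L, L, V, X, Z, Z}, 8 items in all.
That gives (8)!/(3!·2!) = 3360 arrangements.

3360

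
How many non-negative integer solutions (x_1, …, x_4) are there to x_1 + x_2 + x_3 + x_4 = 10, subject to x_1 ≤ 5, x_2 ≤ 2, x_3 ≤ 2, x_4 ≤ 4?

By stars and bars, unrestricted non-negative solutions to x_1+…+x_4 = 10 number C(10+3,3) = 286.
Subtract solutions that violate a single cap (substitute x_i' = x_i − (cap_i+1)): x_1 ≥ 6 gives C(7,3) = 35; x_2 ≥ 3 gives C(10,3) = 120; x_3 ≥ 3 gives C(10,3) = 120; x_4 ≥ 5 gives C(8,3) = 56. Together 331.
Add back pairs where two caps are both exceeded: 4 + 4 + 0 + 35 + 10 + 10 = 63.
By inclusion–exclusion the count is 286 − 331 + 63 = 18.

18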